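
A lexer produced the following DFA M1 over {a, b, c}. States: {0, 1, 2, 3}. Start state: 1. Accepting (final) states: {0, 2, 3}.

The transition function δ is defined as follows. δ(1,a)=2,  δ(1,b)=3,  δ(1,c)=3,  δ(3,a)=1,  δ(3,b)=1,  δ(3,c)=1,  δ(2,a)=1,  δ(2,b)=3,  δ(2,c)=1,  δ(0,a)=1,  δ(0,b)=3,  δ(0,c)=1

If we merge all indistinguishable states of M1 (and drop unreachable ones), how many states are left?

3

Reachable states from the start: {1,2,3}. Unreachable: {0} — drop them.
Start with accepting vs non-accepting: {2,3} | {1}.
Split {2,3} by δ(·,b) → {2} and {3}.
Stable partition: {2} | {1} | {3} — 3 equivalence classes.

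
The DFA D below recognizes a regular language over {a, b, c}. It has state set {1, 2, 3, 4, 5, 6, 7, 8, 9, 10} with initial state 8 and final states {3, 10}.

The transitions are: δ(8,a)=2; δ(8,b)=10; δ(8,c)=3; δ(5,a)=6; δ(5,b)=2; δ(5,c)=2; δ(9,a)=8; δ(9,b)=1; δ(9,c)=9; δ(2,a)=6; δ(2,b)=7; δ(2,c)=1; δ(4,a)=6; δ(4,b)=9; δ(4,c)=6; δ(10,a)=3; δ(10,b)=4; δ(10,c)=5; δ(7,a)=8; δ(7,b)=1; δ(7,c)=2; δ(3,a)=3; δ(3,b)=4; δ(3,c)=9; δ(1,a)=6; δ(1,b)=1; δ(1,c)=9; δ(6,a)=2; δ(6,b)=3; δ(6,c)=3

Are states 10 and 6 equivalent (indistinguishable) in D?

All states are reachable from the start state.
P0 = {3,10} | {1,2,4,5,6,7,8,9}.
Refine {1,2,4,5,6,7,8,9} on symbol b: members go to different blocks, giving {1,2,4,5,7,9} and {6,8}.
Split {1,2,4,5,7,9} by δ(·,c) → {1,2,5,7,9} and {4}.
The partition is now stable with 4 blocks: {3,10} | {1,2,5,7,9} | {6,8} | {4}.
10 and 6 end up in different blocks, so they are distinguishable. For instance, the string 'ε' is accepted from only 10.

No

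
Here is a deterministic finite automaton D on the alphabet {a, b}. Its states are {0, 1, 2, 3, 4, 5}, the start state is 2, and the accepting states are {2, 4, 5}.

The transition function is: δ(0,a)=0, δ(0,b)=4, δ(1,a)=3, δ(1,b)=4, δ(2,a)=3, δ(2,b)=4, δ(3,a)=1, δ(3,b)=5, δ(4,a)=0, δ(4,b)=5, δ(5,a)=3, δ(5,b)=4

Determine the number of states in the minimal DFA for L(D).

2

All states are reachable from the start state.
Start with accepting vs non-accepting: {2,4,5} | {0,1,3}.
Stable partition: {2,4,5} | {0,1,3} — 2 equivalence classes.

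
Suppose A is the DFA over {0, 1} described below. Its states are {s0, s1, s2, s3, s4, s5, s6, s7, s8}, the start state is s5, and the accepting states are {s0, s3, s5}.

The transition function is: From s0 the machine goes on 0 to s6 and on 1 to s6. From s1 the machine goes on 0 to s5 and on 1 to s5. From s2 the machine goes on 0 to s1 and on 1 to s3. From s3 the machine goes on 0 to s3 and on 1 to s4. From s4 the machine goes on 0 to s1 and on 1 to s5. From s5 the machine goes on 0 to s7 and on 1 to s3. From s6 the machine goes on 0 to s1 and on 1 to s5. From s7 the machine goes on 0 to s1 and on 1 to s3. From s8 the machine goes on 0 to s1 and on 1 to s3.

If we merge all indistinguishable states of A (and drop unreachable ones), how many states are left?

Reachable states from the start: {s1,s3,s4,s5,s7}. Unreachable: {s0,s2,s6,s8} — drop them.
Initial partition by acceptance: {s3,s5} | {s1,s4,s7}.
Refine {s3,s5} on symbol 0: members go to different blocks, giving {s3} and {s5}.
Refine {s1,s4,s7} on symbol 0: members go to different blocks, giving {s4,s7} and {s1}.
Refine {s4,s7} on symbol 1: members go to different blocks, giving {s4} and {s7}.
The partition is now stable with 5 blocks: {s3} | {s4} | {s5} | {s1} | {s7}.

5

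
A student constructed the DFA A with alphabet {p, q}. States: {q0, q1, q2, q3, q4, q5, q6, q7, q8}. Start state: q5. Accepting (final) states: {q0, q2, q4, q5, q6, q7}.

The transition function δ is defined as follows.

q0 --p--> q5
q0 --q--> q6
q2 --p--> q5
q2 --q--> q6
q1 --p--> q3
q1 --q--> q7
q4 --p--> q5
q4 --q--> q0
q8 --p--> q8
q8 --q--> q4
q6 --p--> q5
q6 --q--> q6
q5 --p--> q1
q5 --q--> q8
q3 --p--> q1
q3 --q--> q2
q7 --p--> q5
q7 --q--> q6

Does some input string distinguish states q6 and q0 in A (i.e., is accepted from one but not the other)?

No

P0 = {q0,q2,q4,q5,q6,q7} | {q1,q3,q8}.
Refine {q0,q2,q4,q5,q6,q7} on symbol p: members go to different blocks, giving {q0,q2,q4,q6,q7} and {q5}.
The partition is now stable with 3 blocks: {q0,q2,q4,q6,q7} | {q1,q3,q8} | {q5}.
q6 and q0 lie in the same block of the stable partition, so they are equivalent — no string distinguishes them.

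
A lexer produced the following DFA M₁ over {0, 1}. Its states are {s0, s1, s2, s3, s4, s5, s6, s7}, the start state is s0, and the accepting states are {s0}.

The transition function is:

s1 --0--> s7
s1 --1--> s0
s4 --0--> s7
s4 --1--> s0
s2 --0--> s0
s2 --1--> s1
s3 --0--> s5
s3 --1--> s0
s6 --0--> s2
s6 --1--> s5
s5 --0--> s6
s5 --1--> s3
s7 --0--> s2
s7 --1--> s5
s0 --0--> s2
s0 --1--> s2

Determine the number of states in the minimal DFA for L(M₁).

Reachable states from the start: {s0,s1,s2,s3,s5,s6,s7}. Unreachable: {s4} — drop them.
Initial partition by acceptance: {s0} | {s1,s2,s3,s5,s6,s7}.
Refine {s1,s2,s3,s5,s6,s7} on symbol 0: members go to different blocks, giving {s1,s3,s5,s6,s7} and {s2}.
Refine {s1,s3,s5,s6,s7} on symbol 0: members go to different blocks, giving {s1,s3,s5} and {s6,s7}.
On input 0, block {s1,s3,s5} splits into {s1,s5} and {s3}.
Split {s1,s5} by δ(·,1) → {s1} and {s5}.
The partition is now stable with 6 blocks: {s0} | {s1} | {s2} | {s6,s7} | {s3} | {s5}.

6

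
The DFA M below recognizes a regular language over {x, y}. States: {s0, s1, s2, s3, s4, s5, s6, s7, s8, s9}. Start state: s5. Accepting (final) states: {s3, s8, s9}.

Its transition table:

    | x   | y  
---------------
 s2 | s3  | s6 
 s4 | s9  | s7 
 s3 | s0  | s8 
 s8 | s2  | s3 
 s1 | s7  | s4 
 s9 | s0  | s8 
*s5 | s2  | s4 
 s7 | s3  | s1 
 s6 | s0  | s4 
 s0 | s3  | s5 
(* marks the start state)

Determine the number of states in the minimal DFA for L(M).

4

All states are reachable from the start state.
P0 = {s3,s8,s9} | {s0,s1,s2,s4,s5,s6,s7}.
On input x, block {s0,s1,s2,s4,s5,s6,s7} splits into {s0,s2,s4,s7} and {s1,s5,s6}.
Refine {s0,s2,s4,s7} on symbol y: members go to different blocks, giving {s0,s2,s7} and {s4}.
The partition is now stable with 4 blocks: {s3,s8,s9} | {s0,s2,s7} | {s1,s5,s6} | {s4}.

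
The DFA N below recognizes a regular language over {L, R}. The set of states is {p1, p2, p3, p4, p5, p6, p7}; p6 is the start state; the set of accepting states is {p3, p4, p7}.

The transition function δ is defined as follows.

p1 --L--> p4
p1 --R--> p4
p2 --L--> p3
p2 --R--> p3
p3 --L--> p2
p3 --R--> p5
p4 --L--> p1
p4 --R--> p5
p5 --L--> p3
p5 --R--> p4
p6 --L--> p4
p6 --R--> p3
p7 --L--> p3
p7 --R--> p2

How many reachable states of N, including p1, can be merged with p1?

4

First remove the unreachable states {p7}; 6 states remain.
Initial partition by acceptance: {p3,p4} | {p1,p2,p5,p6}.
No further refinement is possible. Final partition (2 blocks): {p3,p4} | {p1,p2,p5,p6}.
The equivalence class containing p1 is {p1,p2,p5,p6}, of size 4.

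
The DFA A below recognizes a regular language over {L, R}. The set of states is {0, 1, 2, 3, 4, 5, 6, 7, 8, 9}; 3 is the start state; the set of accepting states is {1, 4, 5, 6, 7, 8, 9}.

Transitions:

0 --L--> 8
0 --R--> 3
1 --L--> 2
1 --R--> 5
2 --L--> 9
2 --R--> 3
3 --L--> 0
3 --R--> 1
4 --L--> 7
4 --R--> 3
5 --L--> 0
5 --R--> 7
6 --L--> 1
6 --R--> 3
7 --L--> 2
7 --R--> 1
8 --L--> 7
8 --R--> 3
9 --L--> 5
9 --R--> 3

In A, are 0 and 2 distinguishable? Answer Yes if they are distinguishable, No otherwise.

States {4,6} cannot be reached from the start state, so discard them.
Initial partition by acceptance: {1,5,7,8,9} | {0,2,3}.
On input L, block {1,5,7,8,9} splits into {1,5,7} and {8,9}.
Split {0,2,3} by δ(·,L) → {0,2} and {3}.
No further refinement is possible. Final partition (4 blocks): {1,5,7} | {0,2} | {8,9} | {3}.
0 and 2 lie in the same block of the stable partition, so they are equivalent — no string distinguishes them.

No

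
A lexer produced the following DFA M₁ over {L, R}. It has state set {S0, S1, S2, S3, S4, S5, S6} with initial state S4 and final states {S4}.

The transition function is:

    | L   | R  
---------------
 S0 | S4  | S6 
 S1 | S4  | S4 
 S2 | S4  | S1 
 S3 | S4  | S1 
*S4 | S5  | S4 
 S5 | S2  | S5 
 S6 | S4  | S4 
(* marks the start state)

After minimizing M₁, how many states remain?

4

Reachable states from the start: {S1,S2,S4,S5}. Unreachable: {S0,S3,S6} — drop them.
Initial partition by acceptance: {S4} | {S1,S2,S5}.
On input L, block {S1,S2,S5} splits into {S1,S2} and {S5}.
Split {S1,S2} by δ(·,R) → {S1} and {S2}.
Stable partition: {S4} | {S1} | {S5} | {S2} — 4 equivalence classes.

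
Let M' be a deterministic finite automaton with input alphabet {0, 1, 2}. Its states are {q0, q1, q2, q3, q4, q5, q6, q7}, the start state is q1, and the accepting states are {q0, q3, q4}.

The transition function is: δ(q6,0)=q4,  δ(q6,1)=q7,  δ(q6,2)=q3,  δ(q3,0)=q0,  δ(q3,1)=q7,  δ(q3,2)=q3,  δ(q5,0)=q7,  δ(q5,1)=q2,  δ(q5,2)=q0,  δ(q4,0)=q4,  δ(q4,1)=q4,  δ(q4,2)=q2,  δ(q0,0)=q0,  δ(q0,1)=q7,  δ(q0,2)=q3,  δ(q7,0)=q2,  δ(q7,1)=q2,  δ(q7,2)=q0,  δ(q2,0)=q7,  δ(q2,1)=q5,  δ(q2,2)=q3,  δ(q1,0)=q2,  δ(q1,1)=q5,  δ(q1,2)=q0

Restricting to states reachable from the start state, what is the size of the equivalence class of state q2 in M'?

4

States {q4,q6} cannot be reached from the start state, so discard them.
P0 = {q0,q3} | {q1,q2,q5,q7}.
No further refinement is possible. Final partition (2 blocks): {q0,q3} | {q1,q2,q5,q7}.
The equivalence class containing q2 is {q1,q2,q5,q7}, of size 4.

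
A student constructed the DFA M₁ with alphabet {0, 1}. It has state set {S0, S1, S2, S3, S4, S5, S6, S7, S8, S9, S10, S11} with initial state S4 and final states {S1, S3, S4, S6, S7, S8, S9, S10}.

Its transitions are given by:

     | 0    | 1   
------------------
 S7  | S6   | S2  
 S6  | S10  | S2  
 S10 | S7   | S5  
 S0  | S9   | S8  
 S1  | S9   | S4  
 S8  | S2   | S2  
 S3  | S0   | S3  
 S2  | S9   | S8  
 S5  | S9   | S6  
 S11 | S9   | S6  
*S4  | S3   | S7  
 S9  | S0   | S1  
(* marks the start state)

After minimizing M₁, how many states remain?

10

First remove the unreachable states {S11}; 11 states remain.
P0 = {S1,S3,S4,S6,S7,S8,S9,S10} | {S0,S2,S5}.
Split {S1,S3,S4,S6,S7,S8,S9,S10} by δ(·,0) → {S1,S4,S6,S7,S10} and {S3,S8,S9}.
Refine {S1,S4,S6,S7,S10} on symbol 0: members go to different blocks, giving {S6,S7,S10} and {S1,S4}.
Split {S0,S2,S5} by δ(·,1) → {S0,S2} and {S5}.
Split {S6,S7,S10} by δ(·,1) → {S6,S7} and {S10}.
Split {S6,S7} by δ(·,0) → {S6} and {S7}.
Refine {S3,S8,S9} on symbol 1: members go to different blocks, giving {S3} and {S8} and {S9}.
Split {S1,S4} by δ(·,0) → {S1} and {S4}.
No further refinement is possible. Final partition (10 blocks): {S6} | {S0,S2} | {S3} | {S1} | {S5} | {S10} | {S7} | {S8} | {S9} | {S4}.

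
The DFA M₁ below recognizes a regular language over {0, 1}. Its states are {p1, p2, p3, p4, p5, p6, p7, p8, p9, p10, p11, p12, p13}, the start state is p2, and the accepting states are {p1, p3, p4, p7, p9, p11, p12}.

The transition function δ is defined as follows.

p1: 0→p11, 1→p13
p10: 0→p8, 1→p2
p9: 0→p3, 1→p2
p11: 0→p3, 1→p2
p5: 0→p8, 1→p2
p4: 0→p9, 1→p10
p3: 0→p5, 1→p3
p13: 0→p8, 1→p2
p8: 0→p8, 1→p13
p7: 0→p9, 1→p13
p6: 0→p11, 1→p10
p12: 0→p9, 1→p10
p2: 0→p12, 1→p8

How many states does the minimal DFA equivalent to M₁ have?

States {p1,p4,p6,p7,p11} cannot be reached from the start state, so discard them.
Initial partition by acceptance: {p3,p9,p12} | {p2,p5,p8,p10,p13}.
Refine {p3,p9,p12} on symbol 0: members go to different blocks, giving {p9,p12} and {p3}.
Split {p9,p12} by δ(·,0) → {p9} and {p12}.
Refine {p2,p5,p8,p10,p13} on symbol 0: members go to different blocks, giving {p5,p8,p10,p13} and {p2}.
On input 1, block {p5,p8,p10,p13} splits into {p5,p10,p13} and {p8}.
The partition is now stable with 6 blocks: {p9} | {p5,p10,p13} | {p3} | {p12} | {p2} | {p8}.

6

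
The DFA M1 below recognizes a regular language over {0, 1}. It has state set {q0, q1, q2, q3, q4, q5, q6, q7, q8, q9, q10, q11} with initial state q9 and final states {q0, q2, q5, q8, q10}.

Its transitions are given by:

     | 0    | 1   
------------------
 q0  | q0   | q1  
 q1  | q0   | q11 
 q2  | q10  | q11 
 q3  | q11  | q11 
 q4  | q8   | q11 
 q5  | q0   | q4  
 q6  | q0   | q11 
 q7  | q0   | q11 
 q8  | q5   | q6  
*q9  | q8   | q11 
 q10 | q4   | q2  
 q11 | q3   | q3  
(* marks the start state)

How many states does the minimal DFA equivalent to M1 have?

3

First remove the unreachable states {q2,q7,q10}; 9 states remain.
P0 = {q0,q5,q8} | {q1,q3,q4,q6,q9,q11}.
On input 0, block {q1,q3,q4,q6,q9,q11} splits into {q1,q4,q6,q9} and {q3,q11}.
Stable partition: {q0,q5,q8} | {q1,q4,q6,q9} | {q3,q11} — 3 equivalence classes.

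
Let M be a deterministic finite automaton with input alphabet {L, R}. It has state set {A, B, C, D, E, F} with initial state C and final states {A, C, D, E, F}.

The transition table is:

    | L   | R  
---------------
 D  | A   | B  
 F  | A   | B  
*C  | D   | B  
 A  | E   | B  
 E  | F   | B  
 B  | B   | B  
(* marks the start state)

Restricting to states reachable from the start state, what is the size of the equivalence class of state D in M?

Every state is reachable, so we keep all 6.
Start with accepting vs non-accepting: {A,C,D,E,F} | {B}.
No further refinement is possible. Final partition (2 blocks): {A,C,D,E,F} | {B}.
The equivalence class containing D is {A,C,D,E,F}, of size 5.

5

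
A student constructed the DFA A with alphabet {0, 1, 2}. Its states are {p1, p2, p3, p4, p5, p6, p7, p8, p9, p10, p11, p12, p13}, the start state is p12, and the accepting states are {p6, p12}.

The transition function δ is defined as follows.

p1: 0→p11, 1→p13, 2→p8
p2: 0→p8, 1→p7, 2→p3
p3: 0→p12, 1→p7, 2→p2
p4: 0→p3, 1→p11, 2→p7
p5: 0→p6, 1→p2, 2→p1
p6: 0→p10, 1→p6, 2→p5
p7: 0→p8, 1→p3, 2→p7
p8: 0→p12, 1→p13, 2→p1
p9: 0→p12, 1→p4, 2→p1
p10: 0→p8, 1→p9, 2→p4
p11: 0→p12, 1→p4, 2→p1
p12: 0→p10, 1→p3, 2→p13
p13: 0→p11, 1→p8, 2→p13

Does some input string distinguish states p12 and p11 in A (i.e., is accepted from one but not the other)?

First remove the unreachable states {p5,p6}; 11 states remain.
Start with accepting vs non-accepting: {p12} | {p1,p2,p3,p4,p7,p8,p9,p10,p11,p13}.
Refine {p1,p2,p3,p4,p7,p8,p9,p10,p11,p13} on symbol 0: members go to different blocks, giving {p1,p2,p4,p7,p10,p13} and {p3,p8,p9,p11}.
Refine {p1,p2,p4,p7,p10,p13} on symbol 1: members go to different blocks, giving {p4,p7,p10,p13} and {p1,p2}.
Stable partition: {p12} | {p4,p7,p10,p13} | {p3,p8,p9,p11} | {p1,p2} — 4 equivalence classes.
p12 and p11 end up in different blocks, so they are distinguishable. For instance, the string 'ε' is accepted from only p12.

Yes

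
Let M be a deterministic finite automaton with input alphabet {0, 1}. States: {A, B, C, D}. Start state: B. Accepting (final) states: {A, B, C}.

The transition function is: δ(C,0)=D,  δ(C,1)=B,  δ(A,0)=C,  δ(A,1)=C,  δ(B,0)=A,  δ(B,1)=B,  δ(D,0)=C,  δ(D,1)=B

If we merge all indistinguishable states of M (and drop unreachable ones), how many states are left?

All states are reachable from the start state.
Start with accepting vs non-accepting: {A,B,C} | {D}.
Split {A,B,C} by δ(·,0) → {A,B} and {C}.
Refine {A,B} on symbol 0: members go to different blocks, giving {A} and {B}.
The partition is now stable with 4 blocks: {A} | {D} | {C} | {B}.

4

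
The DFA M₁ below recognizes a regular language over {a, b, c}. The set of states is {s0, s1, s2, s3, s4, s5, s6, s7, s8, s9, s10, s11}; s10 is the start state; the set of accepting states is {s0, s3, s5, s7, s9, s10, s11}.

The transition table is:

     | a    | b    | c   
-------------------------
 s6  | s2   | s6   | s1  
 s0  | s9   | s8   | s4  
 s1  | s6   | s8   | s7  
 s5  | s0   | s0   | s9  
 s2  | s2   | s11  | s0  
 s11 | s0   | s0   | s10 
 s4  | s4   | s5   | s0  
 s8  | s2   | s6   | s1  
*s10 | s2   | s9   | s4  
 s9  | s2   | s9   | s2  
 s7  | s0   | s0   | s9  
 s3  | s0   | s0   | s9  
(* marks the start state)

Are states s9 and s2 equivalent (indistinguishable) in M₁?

Reachable states from the start: {s0,s1,s2,s4,s5,s6,s7,s8,s9,s10,s11}. Unreachable: {s3} — drop them.
Start with accepting vs non-accepting: {s0,s5,s7,s9,s10,s11} | {s1,s2,s4,s6,s8}.
Split {s0,s5,s7,s9,s10,s11} by δ(·,a) → {s0,s5,s7,s11} and {s9,s10}.
Split {s0,s5,s7,s11} by δ(·,a) → {s5,s7,s11} and {s0}.
Split {s1,s2,s4,s6,s8} by δ(·,b) → {s1,s6,s8} and {s2,s4}.
Split {s1,s6,s8} by δ(·,a) → {s6,s8} and {s1}.
The partition is now stable with 6 blocks: {s5,s7,s11} | {s6,s8} | {s9,s10} | {s0} | {s2,s4} | {s1}.
s9 and s2 end up in different blocks, so they are distinguishable. For instance, the string 'ε' is accepted from only s9.

No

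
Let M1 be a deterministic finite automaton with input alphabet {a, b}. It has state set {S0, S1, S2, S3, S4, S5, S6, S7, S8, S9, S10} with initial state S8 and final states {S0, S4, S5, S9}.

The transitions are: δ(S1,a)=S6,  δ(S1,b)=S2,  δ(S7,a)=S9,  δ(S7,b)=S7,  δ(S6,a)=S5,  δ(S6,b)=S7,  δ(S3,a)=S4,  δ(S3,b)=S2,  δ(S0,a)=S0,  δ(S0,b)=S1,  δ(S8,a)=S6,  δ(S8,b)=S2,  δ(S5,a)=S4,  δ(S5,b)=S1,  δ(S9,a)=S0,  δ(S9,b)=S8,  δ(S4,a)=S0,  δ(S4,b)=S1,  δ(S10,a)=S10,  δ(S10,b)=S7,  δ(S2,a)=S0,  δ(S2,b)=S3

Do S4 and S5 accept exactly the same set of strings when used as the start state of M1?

Reachable states from the start: {S0,S1,S2,S3,S4,S5,S6,S7,S8,S9}. Unreachable: {S10} — drop them.
P0 = {S0,S4,S5,S9} | {S1,S2,S3,S6,S7,S8}.
Refine {S1,S2,S3,S6,S7,S8} on symbol a: members go to different blocks, giving {S2,S3,S6,S7} and {S1,S8}.
The partition is now stable with 3 blocks: {S0,S4,S5,S9} | {S2,S3,S6,S7} | {S1,S8}.
S4 and S5 lie in the same block of the stable partition, so they are equivalent — no string distinguishes them.

Yes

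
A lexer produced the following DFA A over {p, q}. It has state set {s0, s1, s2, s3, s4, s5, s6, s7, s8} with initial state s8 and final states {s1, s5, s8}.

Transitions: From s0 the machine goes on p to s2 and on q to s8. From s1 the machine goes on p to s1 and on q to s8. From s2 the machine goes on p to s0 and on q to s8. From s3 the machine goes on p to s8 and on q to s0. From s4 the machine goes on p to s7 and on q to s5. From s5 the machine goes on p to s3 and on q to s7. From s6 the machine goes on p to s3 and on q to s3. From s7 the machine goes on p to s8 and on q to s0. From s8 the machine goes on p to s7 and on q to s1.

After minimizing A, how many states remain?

States {s3,s4,s5,s6} cannot be reached from the start state, so discard them.
Initial partition by acceptance: {s1,s8} | {s0,s2,s7}.
On input p, block {s1,s8} splits into {s1} and {s8}.
On input p, block {s0,s2,s7} splits into {s0,s2} and {s7}.
Stable partition: {s1} | {s0,s2} | {s8} | {s7} — 4 equivalence classes.

4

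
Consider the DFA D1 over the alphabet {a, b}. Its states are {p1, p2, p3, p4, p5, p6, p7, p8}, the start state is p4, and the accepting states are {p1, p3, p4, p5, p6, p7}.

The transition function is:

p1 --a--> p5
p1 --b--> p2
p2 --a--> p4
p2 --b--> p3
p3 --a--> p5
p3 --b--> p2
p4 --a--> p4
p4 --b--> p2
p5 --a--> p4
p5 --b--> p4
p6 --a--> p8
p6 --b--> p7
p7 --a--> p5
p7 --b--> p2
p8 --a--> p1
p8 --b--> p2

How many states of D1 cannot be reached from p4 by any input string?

Starting at p4 and following transitions, the reachable set is {p2, p3, p4, p5}. That leaves p1, p6, p7, p8 unreachable — 4 in total.

4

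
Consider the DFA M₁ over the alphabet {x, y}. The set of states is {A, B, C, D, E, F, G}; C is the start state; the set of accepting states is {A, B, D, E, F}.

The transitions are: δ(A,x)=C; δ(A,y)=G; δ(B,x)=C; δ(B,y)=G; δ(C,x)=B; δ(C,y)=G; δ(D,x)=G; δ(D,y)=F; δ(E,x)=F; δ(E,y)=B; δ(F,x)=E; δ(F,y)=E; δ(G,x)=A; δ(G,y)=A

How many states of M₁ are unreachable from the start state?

BFS from C reaches {A, B, C, G}; the 3 state(s) D, E, F are never visited.

3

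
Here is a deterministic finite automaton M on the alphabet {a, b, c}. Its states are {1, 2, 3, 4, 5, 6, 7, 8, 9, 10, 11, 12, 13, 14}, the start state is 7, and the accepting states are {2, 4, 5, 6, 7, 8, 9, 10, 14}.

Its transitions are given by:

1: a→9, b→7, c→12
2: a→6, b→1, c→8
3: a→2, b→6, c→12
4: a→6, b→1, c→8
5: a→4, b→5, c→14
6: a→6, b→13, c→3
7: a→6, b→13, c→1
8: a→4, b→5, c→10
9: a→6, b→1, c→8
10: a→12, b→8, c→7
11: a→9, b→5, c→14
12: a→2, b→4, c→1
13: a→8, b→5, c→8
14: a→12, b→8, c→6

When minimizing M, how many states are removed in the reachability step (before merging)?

1

BFS from 7 reaches {1, 2, 3, 4, 5, 6, 7, 8, 9, 10, 12, 13, 14}; the 1 state(s) 11 are never visited.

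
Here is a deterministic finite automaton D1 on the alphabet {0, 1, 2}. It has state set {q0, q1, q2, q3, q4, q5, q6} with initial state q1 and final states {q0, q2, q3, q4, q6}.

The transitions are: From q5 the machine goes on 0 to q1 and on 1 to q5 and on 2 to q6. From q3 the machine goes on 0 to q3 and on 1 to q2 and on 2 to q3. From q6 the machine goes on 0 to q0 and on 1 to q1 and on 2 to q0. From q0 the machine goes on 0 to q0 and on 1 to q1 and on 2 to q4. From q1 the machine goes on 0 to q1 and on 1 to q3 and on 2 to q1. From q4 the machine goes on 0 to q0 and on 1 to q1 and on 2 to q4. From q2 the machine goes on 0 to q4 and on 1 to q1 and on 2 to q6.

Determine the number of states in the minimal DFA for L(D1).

States {q5} cannot be reached from the start state, so discard them.
Initial partition by acceptance: {q0,q2,q3,q4,q6} | {q1}.
Split {q0,q2,q3,q4,q6} by δ(·,1) → {q0,q2,q4,q6} and {q3}.
No further refinement is possible. Final partition (3 blocks): {q0,q2,q4,q6} | {q1} | {q3}.

3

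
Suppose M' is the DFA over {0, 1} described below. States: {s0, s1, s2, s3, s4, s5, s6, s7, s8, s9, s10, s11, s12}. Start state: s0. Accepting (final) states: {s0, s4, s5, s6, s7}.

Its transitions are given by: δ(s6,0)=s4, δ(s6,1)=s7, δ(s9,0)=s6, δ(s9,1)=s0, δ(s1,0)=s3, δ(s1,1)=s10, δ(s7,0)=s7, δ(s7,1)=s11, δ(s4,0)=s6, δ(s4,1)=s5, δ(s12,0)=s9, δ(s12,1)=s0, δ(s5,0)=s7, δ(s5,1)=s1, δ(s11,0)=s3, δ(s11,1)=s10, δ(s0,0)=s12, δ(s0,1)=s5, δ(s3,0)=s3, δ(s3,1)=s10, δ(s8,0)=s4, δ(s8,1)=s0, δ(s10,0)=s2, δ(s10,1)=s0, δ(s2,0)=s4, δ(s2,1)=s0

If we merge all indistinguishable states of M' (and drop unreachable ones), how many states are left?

First remove the unreachable states {s8}; 12 states remain.
Start with accepting vs non-accepting: {s0,s4,s5,s6,s7} | {s1,s2,s3,s9,s10,s11,s12}.
Refine {s0,s4,s5,s6,s7} on symbol 0: members go to different blocks, giving {s4,s5,s6,s7} and {s0}.
Refine {s4,s5,s6,s7} on symbol 1: members go to different blocks, giving {s4,s6} and {s5,s7}.
Refine {s1,s2,s3,s9,s10,s11,s12} on symbol 0: members go to different blocks, giving {s1,s3,s10,s11,s12} and {s2,s9}.
Refine {s1,s3,s10,s11,s12} on symbol 0: members go to different blocks, giving {s1,s3,s11} and {s10,s12}.
No further refinement is possible. Final partition (6 blocks): {s4,s6} | {s1,s3,s11} | {s0} | {s5,s7} | {s2,s9} | {s10,s12}.

6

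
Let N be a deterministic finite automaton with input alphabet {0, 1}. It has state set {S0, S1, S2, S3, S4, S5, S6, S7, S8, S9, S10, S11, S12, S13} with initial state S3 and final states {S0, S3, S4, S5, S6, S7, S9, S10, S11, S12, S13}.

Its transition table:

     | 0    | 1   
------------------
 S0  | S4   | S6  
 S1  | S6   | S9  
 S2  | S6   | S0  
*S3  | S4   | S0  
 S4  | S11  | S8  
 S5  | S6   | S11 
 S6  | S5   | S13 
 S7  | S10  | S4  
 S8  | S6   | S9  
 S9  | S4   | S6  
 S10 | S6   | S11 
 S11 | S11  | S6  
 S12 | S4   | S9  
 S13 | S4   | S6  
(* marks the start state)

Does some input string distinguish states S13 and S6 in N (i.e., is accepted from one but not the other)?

First remove the unreachable states {S1,S2,S7,S10,S12}; 9 states remain.
P0 = {S0,S3,S4,S5,S6,S9,S11,S13} | {S8}.
Split {S0,S3,S4,S5,S6,S9,S11,S13} by δ(·,1) → {S0,S3,S5,S6,S9,S11,S13} and {S4}.
Split {S0,S3,S5,S6,S9,S11,S13} by δ(·,0) → {S0,S3,S9,S13} and {S5,S6,S11}.
Refine {S0,S3,S9,S13} on symbol 1: members go to different blocks, giving {S0,S9,S13} and {S3}.
On input 1, block {S5,S6,S11} splits into {S5,S11} and {S6}.
Refine {S5,S11} on symbol 0: members go to different blocks, giving {S5} and {S11}.
No further refinement is possible. Final partition (7 blocks): {S0,S9,S13} | {S8} | {S4} | {S5} | {S3} | {S6} | {S11}.
S13 and S6 end up in different blocks, so they are distinguishable. For instance, the string '01' is accepted from only S6.

Yes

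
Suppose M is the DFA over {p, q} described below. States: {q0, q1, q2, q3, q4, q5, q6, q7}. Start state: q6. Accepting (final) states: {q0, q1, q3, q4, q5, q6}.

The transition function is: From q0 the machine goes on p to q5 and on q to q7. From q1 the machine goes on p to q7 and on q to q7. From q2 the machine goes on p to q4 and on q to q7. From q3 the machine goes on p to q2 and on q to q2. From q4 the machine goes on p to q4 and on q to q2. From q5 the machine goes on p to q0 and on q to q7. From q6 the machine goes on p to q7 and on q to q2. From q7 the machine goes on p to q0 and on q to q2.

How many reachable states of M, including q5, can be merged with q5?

States {q1,q3} cannot be reached from the start state, so discard them.
P0 = {q0,q4,q5,q6} | {q2,q7}.
On input p, block {q0,q4,q5,q6} splits into {q0,q4,q5} and {q6}.
The partition is now stable with 3 blocks: {q0,q4,q5} | {q2,q7} | {q6}.
State q5 belongs to the block {q0,q4,q5}, which has 3 states.

3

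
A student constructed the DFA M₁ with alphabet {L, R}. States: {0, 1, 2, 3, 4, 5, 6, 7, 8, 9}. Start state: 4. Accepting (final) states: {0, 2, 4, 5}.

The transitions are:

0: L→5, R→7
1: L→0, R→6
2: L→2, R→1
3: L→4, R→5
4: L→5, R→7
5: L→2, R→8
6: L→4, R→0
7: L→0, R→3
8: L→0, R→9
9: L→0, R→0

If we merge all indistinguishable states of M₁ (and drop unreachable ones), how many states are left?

Every state is reachable, so we keep all 10.
Initial partition by acceptance: {0,2,4,5} | {1,3,6,7,8,9}.
Refine {1,3,6,7,8,9} on symbol R: members go to different blocks, giving {1,7,8} and {3,6,9}.
No further refinement is possible. Final partition (3 blocks): {0,2,4,5} | {1,7,8} | {3,6,9}.

3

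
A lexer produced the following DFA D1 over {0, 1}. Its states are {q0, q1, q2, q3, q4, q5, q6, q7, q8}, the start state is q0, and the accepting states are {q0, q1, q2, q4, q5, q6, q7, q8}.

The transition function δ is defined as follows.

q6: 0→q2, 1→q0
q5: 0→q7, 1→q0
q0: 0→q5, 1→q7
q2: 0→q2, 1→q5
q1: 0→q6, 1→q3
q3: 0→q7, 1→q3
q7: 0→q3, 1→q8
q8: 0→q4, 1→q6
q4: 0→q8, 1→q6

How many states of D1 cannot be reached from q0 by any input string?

1

BFS from q0 reaches {q0, q2, q3, q4, q5, q6, q7, q8}; the 1 state(s) q1 are never visited.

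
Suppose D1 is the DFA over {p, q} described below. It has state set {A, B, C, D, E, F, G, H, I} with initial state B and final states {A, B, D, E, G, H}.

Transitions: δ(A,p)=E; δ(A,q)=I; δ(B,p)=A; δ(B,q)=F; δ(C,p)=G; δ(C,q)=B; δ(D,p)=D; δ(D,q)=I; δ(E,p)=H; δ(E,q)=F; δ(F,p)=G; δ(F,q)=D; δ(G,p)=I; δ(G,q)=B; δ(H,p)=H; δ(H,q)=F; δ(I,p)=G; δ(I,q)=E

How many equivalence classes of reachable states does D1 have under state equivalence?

3

Reachable states from the start: {A,B,D,E,F,G,H,I}. Unreachable: {C} — drop them.
Initial partition by acceptance: {A,B,D,E,G,H} | {F,I}.
Split {A,B,D,E,G,H} by δ(·,p) → {A,B,D,E,H} and {G}.
No further refinement is possible. Final partition (3 blocks): {A,B,D,E,H} | {F,I} | {G}.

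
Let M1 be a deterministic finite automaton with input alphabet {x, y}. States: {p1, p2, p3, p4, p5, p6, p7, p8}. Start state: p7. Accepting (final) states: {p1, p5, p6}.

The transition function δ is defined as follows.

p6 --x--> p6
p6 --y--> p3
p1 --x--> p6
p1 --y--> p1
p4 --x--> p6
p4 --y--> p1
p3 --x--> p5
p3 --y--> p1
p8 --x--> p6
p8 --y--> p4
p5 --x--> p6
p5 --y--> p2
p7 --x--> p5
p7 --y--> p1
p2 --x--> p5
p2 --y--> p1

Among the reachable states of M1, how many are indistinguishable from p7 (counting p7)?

3

States {p4,p8} cannot be reached from the start state, so discard them.
Start with accepting vs non-accepting: {p1,p5,p6} | {p2,p3,p7}.
On input y, block {p1,p5,p6} splits into {p5,p6} and {p1}.
No further refinement is possible. Final partition (3 blocks): {p5,p6} | {p2,p3,p7} | {p1}.
State p7 belongs to the block {p2,p3,p7}, which has 3 states.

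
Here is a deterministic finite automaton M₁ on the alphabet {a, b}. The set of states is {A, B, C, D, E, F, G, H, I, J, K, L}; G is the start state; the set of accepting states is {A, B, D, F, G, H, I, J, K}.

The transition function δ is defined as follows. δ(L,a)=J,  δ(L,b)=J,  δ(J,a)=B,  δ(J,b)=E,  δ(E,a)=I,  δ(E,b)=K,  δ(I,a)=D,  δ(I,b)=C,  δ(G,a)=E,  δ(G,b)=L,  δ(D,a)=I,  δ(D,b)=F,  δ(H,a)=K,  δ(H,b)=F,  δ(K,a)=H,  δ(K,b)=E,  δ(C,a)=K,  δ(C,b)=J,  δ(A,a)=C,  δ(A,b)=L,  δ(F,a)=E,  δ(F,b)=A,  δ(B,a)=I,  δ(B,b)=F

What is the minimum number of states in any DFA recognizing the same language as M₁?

Initial partition by acceptance: {A,B,D,F,G,H,I,J,K} | {C,E,L}.
Refine {A,B,D,F,G,H,I,J,K} on symbol a: members go to different blocks, giving {B,D,H,I,J,K} and {A,F,G}.
Split {B,D,H,I,J,K} by δ(·,b) → {B,D,H} and {I,J,K}.
Split {A,F,G} by δ(·,b) → {A,G} and {F}.
No further refinement is possible. Final partition (5 blocks): {B,D,H} | {C,E,L} | {A,G} | {I,J,K} | {F}.

5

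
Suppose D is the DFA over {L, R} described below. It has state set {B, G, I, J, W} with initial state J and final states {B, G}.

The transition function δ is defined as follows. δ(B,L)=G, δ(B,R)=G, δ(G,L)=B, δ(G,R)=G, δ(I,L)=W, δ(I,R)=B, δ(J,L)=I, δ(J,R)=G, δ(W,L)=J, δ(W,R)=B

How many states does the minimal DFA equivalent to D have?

Start with accepting vs non-accepting: {B,G} | {I,J,W}.
No further refinement is possible. Final partition (2 blocks): {B,G} | {I,J,W}.

2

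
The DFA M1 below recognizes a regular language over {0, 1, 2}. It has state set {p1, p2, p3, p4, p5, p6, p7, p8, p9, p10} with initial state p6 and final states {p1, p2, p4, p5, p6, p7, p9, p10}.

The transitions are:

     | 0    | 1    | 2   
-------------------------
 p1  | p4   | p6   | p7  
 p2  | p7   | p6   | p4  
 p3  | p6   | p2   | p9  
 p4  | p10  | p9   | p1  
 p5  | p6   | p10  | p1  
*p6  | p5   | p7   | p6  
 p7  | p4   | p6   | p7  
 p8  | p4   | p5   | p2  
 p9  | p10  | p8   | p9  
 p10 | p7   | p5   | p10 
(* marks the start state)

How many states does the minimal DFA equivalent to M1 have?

First remove the unreachable states {p3}; 9 states remain.
Initial partition by acceptance: {p1,p2,p4,p5,p6,p7,p9,p10} | {p8}.
On input 1, block {p1,p2,p4,p5,p6,p7,p9,p10} splits into {p1,p2,p4,p5,p6,p7,p10} and {p9}.
Refine {p1,p2,p4,p5,p6,p7,p10} on symbol 1: members go to different blocks, giving {p1,p2,p5,p6,p7,p10} and {p4}.
Refine {p1,p2,p5,p6,p7,p10} on symbol 0: members go to different blocks, giving {p2,p5,p6,p10} and {p1,p7}.
Refine {p2,p5,p6,p10} on symbol 0: members go to different blocks, giving {p2,p10} and {p5,p6}.
On input 2, block {p2,p10} splits into {p2} and {p10}.
On input 1, block {p5,p6} splits into {p5} and {p6}.
No further refinement is possible. Final partition (8 blocks): {p2} | {p8} | {p9} | {p4} | {p1,p7} | {p5} | {p10} | {p6}.

8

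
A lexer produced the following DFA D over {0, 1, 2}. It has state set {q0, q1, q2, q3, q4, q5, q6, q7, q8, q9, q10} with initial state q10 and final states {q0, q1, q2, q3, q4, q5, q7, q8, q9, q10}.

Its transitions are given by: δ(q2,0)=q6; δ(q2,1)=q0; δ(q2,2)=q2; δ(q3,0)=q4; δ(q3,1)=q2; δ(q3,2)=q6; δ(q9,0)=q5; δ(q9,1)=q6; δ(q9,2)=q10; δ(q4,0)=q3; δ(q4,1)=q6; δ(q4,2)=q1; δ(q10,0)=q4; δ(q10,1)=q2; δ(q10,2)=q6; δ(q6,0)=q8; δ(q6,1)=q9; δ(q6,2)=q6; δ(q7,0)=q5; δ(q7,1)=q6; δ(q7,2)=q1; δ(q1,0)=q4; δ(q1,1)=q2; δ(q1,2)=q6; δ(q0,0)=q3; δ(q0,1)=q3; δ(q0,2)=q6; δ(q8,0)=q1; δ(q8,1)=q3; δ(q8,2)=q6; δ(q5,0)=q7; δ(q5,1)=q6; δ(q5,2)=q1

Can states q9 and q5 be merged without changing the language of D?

Yes

P0 = {q0,q1,q2,q3,q4,q5,q7,q8,q9,q10} | {q6}.
On input 0, block {q0,q1,q2,q3,q4,q5,q7,q8,q9,q10} splits into {q0,q1,q3,q4,q5,q7,q8,q9,q10} and {q2}.
On input 1, block {q0,q1,q3,q4,q5,q7,q8,q9,q10} splits into {q4,q5,q7,q9} and {q1,q3,q10} and {q0,q8}.
Refine {q4,q5,q7,q9} on symbol 0: members go to different blocks, giving {q5,q7,q9} and {q4}.
No further refinement is possible. Final partition (6 blocks): {q5,q7,q9} | {q6} | {q2} | {q1,q3,q10} | {q0,q8} | {q4}.
q9 and q5 lie in the same block of the stable partition, so they are equivalent — no string distinguishes them.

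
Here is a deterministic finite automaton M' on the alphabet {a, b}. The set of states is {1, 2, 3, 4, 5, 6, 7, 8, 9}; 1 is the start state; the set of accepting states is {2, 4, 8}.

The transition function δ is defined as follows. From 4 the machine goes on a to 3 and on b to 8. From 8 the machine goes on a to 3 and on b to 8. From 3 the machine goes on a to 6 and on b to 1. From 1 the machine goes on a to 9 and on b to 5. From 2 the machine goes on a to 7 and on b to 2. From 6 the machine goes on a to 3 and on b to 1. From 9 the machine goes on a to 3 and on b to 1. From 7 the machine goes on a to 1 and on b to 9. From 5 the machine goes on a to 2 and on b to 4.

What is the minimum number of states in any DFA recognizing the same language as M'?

6

All states are reachable from the start state.
Start with accepting vs non-accepting: {2,4,8} | {1,3,5,6,7,9}.
On input a, block {1,3,5,6,7,9} splits into {1,3,6,7,9} and {5}.
On input b, block {1,3,6,7,9} splits into {3,6,7,9} and {1}.
Refine {3,6,7,9} on symbol a: members go to different blocks, giving {3,6,9} and {7}.
Refine {2,4,8} on symbol a: members go to different blocks, giving {4,8} and {2}.
The partition is now stable with 6 blocks: {4,8} | {3,6,9} | {5} | {1} | {7} | {2}.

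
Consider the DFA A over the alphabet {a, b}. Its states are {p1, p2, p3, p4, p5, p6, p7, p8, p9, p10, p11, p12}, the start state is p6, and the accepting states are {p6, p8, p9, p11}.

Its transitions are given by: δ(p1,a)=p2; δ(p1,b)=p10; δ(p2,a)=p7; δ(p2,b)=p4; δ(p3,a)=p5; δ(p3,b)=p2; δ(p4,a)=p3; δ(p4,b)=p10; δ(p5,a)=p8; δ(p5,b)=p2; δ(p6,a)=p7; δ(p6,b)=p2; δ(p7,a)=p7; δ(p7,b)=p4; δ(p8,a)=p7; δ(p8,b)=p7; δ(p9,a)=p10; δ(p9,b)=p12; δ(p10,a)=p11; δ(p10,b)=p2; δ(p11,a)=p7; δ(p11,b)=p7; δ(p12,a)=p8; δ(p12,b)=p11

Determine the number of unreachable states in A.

3

No path from p6 leads to p1, p9, p12; the other 9 states are all reachable.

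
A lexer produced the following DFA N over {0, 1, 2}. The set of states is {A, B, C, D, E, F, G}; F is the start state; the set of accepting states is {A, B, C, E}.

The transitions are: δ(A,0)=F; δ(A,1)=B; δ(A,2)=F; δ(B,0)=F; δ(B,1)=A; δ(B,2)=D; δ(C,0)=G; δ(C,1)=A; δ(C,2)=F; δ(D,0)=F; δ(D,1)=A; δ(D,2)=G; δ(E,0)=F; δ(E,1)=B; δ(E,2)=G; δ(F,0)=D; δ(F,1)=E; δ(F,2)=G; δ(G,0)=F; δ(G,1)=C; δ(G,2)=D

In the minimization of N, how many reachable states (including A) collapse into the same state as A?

4

Every state is reachable, so we keep all 7.
Initial partition by acceptance: {A,B,C,E} | {D,F,G}.
The partition is now stable with 2 blocks: {A,B,C,E} | {D,F,G}.
The equivalence class containing A is {A,B,C,E}, of size 4.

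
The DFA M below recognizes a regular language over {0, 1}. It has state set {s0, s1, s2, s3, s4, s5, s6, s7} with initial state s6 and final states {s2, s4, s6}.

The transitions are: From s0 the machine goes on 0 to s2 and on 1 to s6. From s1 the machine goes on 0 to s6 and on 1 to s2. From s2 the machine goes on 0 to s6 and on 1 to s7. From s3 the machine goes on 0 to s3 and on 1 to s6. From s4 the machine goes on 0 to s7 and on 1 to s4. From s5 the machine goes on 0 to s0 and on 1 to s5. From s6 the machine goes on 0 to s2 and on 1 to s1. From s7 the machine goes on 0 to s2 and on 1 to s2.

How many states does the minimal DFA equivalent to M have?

2

Reachable states from the start: {s1,s2,s6,s7}. Unreachable: {s0,s3,s4,s5} — drop them.
Start with accepting vs non-accepting: {s2,s6} | {s1,s7}.
The partition is now stable with 2 blocks: {s2,s6} | {s1,s7}.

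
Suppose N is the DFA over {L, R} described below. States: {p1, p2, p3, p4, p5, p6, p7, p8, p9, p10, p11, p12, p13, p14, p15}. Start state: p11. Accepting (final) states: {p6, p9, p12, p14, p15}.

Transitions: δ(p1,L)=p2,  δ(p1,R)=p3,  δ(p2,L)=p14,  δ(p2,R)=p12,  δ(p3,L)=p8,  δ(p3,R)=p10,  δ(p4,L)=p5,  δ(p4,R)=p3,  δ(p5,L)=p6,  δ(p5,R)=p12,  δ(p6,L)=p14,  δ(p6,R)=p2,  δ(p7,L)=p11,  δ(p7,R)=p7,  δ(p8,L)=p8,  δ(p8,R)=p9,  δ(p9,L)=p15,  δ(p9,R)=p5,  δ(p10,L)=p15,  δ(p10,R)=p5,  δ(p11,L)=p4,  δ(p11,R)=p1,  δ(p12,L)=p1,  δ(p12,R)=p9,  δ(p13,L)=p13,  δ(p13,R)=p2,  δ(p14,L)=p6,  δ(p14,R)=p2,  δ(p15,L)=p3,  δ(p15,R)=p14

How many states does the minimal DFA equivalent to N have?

10

States {p7,p13} cannot be reached from the start state, so discard them.
Start with accepting vs non-accepting: {p6,p9,p12,p14,p15} | {p1,p2,p3,p4,p5,p8,p10,p11}.
Split {p6,p9,p12,p14,p15} by δ(·,L) → {p6,p9,p14} and {p12,p15}.
Refine {p6,p9,p14} on symbol L: members go to different blocks, giving {p6,p14} and {p9}.
Split {p1,p2,p3,p4,p5,p8,p10,p11} by δ(·,L) → {p1,p3,p4,p8,p11} and {p2,p5} and {p10}.
On input L, block {p1,p3,p4,p8,p11} splits into {p3,p8,p11} and {p1,p4}.
Split {p3,p8,p11} by δ(·,L) → {p3,p8} and {p11}.
Split {p3,p8} by δ(·,R) → {p3} and {p8}.
Split {p12,p15} by δ(·,L) → {p12} and {p15}.
The partition is now stable with 10 blocks: {p6,p14} | {p3} | {p12} | {p9} | {p2,p5} | {p10} | {p1,p4} | {p11} | {p8} | {p15}.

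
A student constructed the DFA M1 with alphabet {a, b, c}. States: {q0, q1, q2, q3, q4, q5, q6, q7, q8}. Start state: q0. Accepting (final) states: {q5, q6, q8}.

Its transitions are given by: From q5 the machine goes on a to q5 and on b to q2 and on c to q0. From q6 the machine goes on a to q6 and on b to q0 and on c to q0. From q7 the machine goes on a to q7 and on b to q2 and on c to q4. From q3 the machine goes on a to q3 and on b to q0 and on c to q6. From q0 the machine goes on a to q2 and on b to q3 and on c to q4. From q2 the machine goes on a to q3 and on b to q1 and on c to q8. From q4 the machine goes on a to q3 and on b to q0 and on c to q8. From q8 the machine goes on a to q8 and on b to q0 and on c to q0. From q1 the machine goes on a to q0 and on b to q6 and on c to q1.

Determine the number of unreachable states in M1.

2

BFS from q0 reaches {q0, q1, q2, q3, q4, q6, q8}; the 2 state(s) q5, q7 are never visited.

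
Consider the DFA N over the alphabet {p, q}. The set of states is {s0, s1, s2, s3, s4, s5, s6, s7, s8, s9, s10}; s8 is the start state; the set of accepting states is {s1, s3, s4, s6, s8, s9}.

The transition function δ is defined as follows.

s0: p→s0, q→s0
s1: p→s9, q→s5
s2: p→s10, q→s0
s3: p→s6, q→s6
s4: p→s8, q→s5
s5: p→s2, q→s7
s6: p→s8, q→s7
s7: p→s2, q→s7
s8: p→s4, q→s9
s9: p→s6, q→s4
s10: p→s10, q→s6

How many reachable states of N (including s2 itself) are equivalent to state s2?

1

States {s1,s3} cannot be reached from the start state, so discard them.
Start with accepting vs non-accepting: {s4,s6,s8,s9} | {s0,s2,s5,s7,s10}.
On input q, block {s4,s6,s8,s9} splits into {s4,s6} and {s8,s9}.
On input q, block {s0,s2,s5,s7,s10} splits into {s0,s2,s5,s7} and {s10}.
Refine {s0,s2,s5,s7} on symbol p: members go to different blocks, giving {s0,s5,s7} and {s2}.
On input p, block {s0,s5,s7} splits into {s5,s7} and {s0}.
Refine {s8,s9} on symbol q: members go to different blocks, giving {s8} and {s9}.
The partition is now stable with 7 blocks: {s4,s6} | {s5,s7} | {s8} | {s10} | {s2} | {s0} | {s9}.
The equivalence class containing s2 is {s2}, of size 1.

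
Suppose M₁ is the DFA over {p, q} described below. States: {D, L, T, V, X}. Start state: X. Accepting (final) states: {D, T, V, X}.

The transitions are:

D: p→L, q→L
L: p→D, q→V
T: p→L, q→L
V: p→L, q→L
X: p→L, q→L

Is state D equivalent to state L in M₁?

First remove the unreachable states {T}; 4 states remain.
P0 = {D,V,X} | {L}.
No further refinement is possible. Final partition (2 blocks): {D,V,X} | {L}.
D and L end up in different blocks, so they are distinguishable. For instance, the string 'ε' is accepted from only D.

No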